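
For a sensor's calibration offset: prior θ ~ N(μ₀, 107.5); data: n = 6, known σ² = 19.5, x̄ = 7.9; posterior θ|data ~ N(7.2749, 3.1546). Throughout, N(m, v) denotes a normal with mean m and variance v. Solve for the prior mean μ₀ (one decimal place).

With known observation variance, the Normal–Normal posterior has precision τ_n = τ₀ + n/σ² and mean μ_n = (τ₀μ₀ + (n/σ²)x̄)/τ_n.
Here τ₀ = 1/107.5 = 0.009302 and τ_data = 6/19.5 = 0.307692, so τ_n = 0.316994.
Rearranging for μ₀: μ₀ = (μ_n·τ_n − τ_data·x̄)/τ₀ = (7.2749·0.316994 − 0.307692·7.9) / 0.009302 = -0.124667/0.009302 ≈ -13.4.

μ₀ = -13.4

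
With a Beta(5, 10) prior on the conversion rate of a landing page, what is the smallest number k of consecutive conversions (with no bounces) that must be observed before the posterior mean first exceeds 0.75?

k = 26

After k conversions and 0 bounces the posterior is Beta(5+k, 10), with mean (5+k)/(5+10+k).
Set (5+k)/(15+k) > 0.75 and solve: k > (0.75·15 − 5)/(1 − 0.75) = 25.000.
The smallest integer exceeding 25.000 is 26.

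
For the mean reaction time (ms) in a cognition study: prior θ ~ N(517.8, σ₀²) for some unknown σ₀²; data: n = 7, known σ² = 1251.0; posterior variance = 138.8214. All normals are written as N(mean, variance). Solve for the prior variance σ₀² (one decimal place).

Posterior precision equals prior precision plus data precision: 1/σ_n² = 1/σ₀² + n/σ².
So 1/σ₀² = 1/138.8214 − 7/1251.0 = 0.007204 − 0.005596 = 0.001608.
Hence σ₀² = 1/0.001608 ≈ 621.9.

σ₀² = 621.9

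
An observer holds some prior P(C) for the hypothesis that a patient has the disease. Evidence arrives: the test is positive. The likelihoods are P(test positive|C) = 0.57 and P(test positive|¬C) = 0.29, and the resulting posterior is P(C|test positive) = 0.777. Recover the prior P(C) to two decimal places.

P(C) = 0.64

Bayes' rule in odds form gives O(C|E) = O(C)·[P(E|C)/P(E|¬C)], hence O(C) = O(C|E)/LR.
Posterior odds = 0.777/(1−0.777) = 3.4843. LR = 0.57/0.29 = 1.9655.
Prior odds = 3.4843/1.9655 = 1.7727, so P(C) = 1.7727/(1+1.7727) ≈ 0.64.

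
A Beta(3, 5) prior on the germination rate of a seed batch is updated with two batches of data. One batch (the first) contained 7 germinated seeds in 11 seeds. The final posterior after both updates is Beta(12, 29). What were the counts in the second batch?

Because Beta–binomial updating is additive in the counts, the combined data contributed (α_post−α_prior, β_post−β_prior) successes and failures.
Total across both batches: 12−3=9 germinated seeds, 29−5=24 non-germinating seeds.
Subtract the first batch: 9−7=2 germinated seeds and 24−4=20 non-germinating seeds.

2 germinated seeds and 20 non-germinating seeds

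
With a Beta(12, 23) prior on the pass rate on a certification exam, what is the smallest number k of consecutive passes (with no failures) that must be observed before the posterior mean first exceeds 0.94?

k = 349

After k passes and 0 failures the posterior is Beta(12+k, 23), with mean (12+k)/(12+23+k).
Set (12+k)/(35+k) > 0.94 and solve: k > (0.94·35 − 12)/(1 − 0.94) = 348.333.
The smallest integer exceeding 348.333 is 349, and checking k=349: (361)/(384) = 0.9401 > 0.94.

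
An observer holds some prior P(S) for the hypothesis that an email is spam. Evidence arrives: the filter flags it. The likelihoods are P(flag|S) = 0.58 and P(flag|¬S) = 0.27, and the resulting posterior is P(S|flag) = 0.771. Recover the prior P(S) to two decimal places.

In odds form, posterior odds = prior odds × likelihood ratio, so prior odds = posterior odds ÷ LR.
Posterior odds = 0.771/(1−0.771) = 3.3668. LR = 0.58/0.27 = 2.1481.
Prior odds = 3.3668/2.1481 = 1.5673, so P(S) = 1.5673/(1+1.5673) ≈ 0.61.

P(S) = 0.61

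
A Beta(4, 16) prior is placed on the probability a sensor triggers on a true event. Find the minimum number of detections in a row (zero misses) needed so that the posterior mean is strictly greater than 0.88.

k = 114

After k detections and 0 misses the posterior is Beta(4+k, 16), with mean (4+k)/(4+16+k).
Set (4+k)/(20+k) > 0.88 and solve: k > (0.88·20 − 4)/(1 − 0.88) = 113.333.
The smallest integer exceeding 113.333 is 114, and checking k=114: (118)/(134) = 0.8806 > 0.88.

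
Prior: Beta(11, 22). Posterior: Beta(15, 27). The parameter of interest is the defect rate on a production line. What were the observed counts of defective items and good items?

A Beta(α, β) prior with s successes and f failures in binomial data gives a Beta(α+s, β+f) posterior.
So s = 15 − 11 = 4 and f = 27 − 22 = 5.

4 defective items and 5 good items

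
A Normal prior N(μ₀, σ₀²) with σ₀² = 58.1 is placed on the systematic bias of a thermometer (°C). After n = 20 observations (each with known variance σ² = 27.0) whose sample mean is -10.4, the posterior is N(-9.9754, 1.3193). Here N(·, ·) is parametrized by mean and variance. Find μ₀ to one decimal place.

μ₀ = 8.3

With known observation variance, the Normal–Normal posterior has precision τ_n = τ₀ + n/σ² and mean μ_n = (τ₀μ₀ + (n/σ²)x̄)/τ_n.
Here τ₀ = 1/58.1 = 0.017212 and τ_data = 20/27.0 = 0.740741, so τ_n = 0.757953.
Rearranging for μ₀: μ₀ = (μ_n·τ_n − τ_data·x̄)/τ₀ = (-9.9754·0.757953 − 0.740741·-10.4) / 0.017212 = 0.142822/0.017212 ≈ 8.3.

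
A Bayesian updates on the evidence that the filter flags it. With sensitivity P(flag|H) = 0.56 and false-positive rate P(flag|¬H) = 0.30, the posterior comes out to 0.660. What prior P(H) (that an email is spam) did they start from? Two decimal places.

P(H) = 0.51

In odds form, posterior odds = prior odds × likelihood ratio, so prior odds = posterior odds ÷ LR.
Posterior odds = 0.660/(1−0.660) = 1.9412. LR = 0.56/0.30 = 1.8667.
Prior odds = 1.9412/1.8667 = 1.0399, so P(H) = 1.0399/(1+1.0399) ≈ 0.51.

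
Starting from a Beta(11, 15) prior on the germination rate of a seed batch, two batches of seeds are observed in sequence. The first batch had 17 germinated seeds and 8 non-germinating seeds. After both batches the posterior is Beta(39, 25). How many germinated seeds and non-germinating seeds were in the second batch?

Sequential conjugate updates are equivalent to a single update on the pooled data, so total successes = posterior α − prior α and total failures = posterior β − prior β.
Total across both batches: 39−11=28 germinated seeds, 25−15=10 non-germinating seeds.
Subtract the first batch: 28−17=11 germinated seeds and 10−8=2 non-germinating seeds.

11 germinated seeds and 2 non-germinating seeds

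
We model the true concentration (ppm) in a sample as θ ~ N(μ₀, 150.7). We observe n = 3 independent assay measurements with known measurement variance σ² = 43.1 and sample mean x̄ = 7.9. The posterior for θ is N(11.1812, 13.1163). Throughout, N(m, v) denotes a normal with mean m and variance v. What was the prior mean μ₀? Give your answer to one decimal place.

μ₀ = 45.6

The posterior mean is a precision-weighted average: μ_n = (τ₀μ₀ + τ_data·x̄)/(τ₀+τ_data), with τ₀=1/σ₀² and τ_data=n/σ².
Here τ₀ = 1/150.7 = 0.006636 and τ_data = 3/43.1 = 0.069606, so τ_n = 0.076242.
Rearranging for μ₀: μ₀ = (μ_n·τ_n − τ_data·x̄)/τ₀ = (11.1812·0.076242 − 0.069606·7.9) / 0.006636 = 0.302590/0.006636 ≈ 45.6.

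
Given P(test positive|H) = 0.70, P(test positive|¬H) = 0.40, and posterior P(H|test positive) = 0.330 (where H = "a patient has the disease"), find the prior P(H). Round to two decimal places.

In odds form, posterior odds = prior odds × likelihood ratio, so prior odds = posterior odds ÷ LR.
Posterior odds = 0.330/(1−0.330) = 0.4925. LR = 0.70/0.40 = 1.7500.
Prior odds = 0.4925/1.7500 = 0.2814, so P(H) = 0.2814/(1+0.2814) ≈ 0.22.

P(H) = 0.22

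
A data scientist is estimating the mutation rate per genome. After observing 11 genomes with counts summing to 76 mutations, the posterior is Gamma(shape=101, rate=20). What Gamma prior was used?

Gamma(shape=25, rate=9)

A Gamma(α, β) prior (rate parametrization) on a Poisson rate with n observations summing to S gives posterior Gamma(α+S, β+n).
So α = 101 − 76 = 25 and β = 20 − 11 = 9.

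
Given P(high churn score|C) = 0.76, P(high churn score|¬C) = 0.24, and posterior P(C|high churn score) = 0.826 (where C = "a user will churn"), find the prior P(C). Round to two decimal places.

Bayes' rule in odds form gives O(C|E) = O(C)·[P(E|C)/P(E|¬C)], hence O(C) = O(C|E)/LR.
Posterior odds = 0.826/(1−0.826) = 4.7471. LR = 0.76/0.24 = 3.1667.
Prior odds = 4.7471/3.1667 = 1.4991, so P(C) = 1.4991/(1+1.4991) ≈ 0.60.

P(C) = 0.60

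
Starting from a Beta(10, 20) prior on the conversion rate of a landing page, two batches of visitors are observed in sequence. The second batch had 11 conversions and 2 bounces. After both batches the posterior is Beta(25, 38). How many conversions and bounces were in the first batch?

4 conversions and 16 bounces

Because Beta–binomial updating is additive in the counts, the combined data contributed (α_post−α_prior, β_post−β_prior) successes and failures.
Total across both batches: 25−10=15 conversions, 38−20=18 bounces.
Subtract the second batch: 15−11=4 conversions and 18−2=16 bounces.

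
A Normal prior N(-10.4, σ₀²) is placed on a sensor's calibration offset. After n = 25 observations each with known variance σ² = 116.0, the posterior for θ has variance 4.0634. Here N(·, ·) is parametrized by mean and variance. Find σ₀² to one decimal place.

For the Normal–Normal model with known σ², precisions add: τ_n = τ₀ + n/σ².
So 1/σ₀² = 1/4.0634 − 25/116.0 = 0.246099 − 0.215517 = 0.030582.
Hence σ₀² = 1/0.030582 ≈ 32.7.

σ₀² = 32.7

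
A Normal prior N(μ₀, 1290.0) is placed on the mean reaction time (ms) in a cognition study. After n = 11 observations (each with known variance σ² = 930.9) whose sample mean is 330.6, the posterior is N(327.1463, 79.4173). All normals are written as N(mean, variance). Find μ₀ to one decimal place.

μ₀ = 274.5

The posterior mean is a precision-weighted average: μ_n = (τ₀μ₀ + τ_data·x̄)/(τ₀+τ_data), with τ₀=1/σ₀² and τ_data=n/σ².
Here τ₀ = 1/1290.0 = 0.000775 and τ_data = 11/930.9 = 0.011817, so τ_n = 0.012592.
Rearranging for μ₀: μ₀ = (μ_n·τ_n − τ_data·x̄)/τ₀ = (327.1463·0.012592 − 0.011817·330.6) / 0.000775 = 0.212726/0.000775 ≈ 274.5.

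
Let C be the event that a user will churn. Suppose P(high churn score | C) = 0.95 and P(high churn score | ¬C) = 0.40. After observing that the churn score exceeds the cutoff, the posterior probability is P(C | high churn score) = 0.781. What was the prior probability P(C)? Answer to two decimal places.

Bayes' rule in odds form gives O(C|E) = O(C)·[P(E|C)/P(E|¬C)], hence O(C) = O(C|E)/LR.
Posterior odds = 0.781/(1−0.781) = 3.5662. LR = 0.95/0.40 = 2.3750.
Prior odds = 3.5662/2.3750 = 1.5016, so P(C) = 1.5016/(1+1.5016) ≈ 0.60.

P(C) = 0.60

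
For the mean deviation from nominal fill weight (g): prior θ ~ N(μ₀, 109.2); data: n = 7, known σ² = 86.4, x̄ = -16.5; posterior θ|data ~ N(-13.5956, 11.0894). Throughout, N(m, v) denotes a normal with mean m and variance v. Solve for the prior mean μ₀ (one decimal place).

The posterior mean is a precision-weighted average: μ_n = (τ₀μ₀ + τ_data·x̄)/(τ₀+τ_data), with τ₀=1/σ₀² and τ_data=n/σ².
Here τ₀ = 1/109.2 = 0.009158 and τ_data = 7/86.4 = 0.081019, so τ_n = 0.090177.
Rearranging for μ₀: μ₀ = (μ_n·τ_n − τ_data·x̄)/τ₀ = (-13.5956·0.090177 − 0.081019·-16.5) / 0.009158 = 0.110803/0.009158 ≈ 12.1.

μ₀ = 12.1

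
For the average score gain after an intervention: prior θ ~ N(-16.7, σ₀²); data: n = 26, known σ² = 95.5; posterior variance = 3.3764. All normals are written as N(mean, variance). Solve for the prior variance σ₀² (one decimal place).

σ₀² = 41.8

Posterior precision equals prior precision plus data precision: 1/σ_n² = 1/σ₀² + n/σ².
So 1/σ₀² = 1/3.3764 − 26/95.5 = 0.296173 − 0.272251 = 0.023922.
Hence σ₀² = 1/0.023922 ≈ 41.8.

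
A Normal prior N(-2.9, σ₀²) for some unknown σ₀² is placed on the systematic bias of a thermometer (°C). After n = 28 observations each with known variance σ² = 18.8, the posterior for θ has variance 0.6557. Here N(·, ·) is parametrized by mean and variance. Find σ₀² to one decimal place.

For the Normal–Normal model with known σ², precisions add: τ_n = τ₀ + n/σ².
So 1/σ₀² = 1/0.6557 − 28/18.8 = 1.525088 − 1.489362 = 0.035726.
Hence σ₀² = 1/0.035726 ≈ 28.0.

σ₀² = 28.0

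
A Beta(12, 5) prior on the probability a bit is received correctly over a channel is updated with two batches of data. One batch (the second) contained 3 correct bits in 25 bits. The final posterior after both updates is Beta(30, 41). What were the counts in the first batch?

Sequential conjugate updates are equivalent to a single update on the pooled data, so total successes = posterior α − prior α and total failures = posterior β − prior β.
Total across both batches: 30−12=18 correct bits, 41−5=36 errors.
Subtract the second batch: 18−3=15 correct bits and 36−22=14 errors.

15 correct bits and 14 errors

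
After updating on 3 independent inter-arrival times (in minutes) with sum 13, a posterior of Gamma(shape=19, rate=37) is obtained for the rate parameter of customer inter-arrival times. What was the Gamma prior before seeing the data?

Gamma–exponential conjugacy: posterior shape = α + n, posterior rate = β + Σtᵢ.
So α = 19 − 3 = 16 and β = 37 − 13 = 24.

Gamma(shape=16, rate=24)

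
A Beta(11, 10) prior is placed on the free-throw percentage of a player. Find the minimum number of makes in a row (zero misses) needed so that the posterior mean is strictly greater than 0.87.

After k makes and 0 misses the posterior is Beta(11+k, 10), with mean (11+k)/(11+10+k).
Set (11+k)/(21+k) > 0.87 and solve: k > (0.87·21 − 11)/(1 − 0.87) = 55.923.
The smallest integer exceeding 55.923 is 56, and checking k=56: (67)/(77) = 0.8701 > 0.87.

k = 56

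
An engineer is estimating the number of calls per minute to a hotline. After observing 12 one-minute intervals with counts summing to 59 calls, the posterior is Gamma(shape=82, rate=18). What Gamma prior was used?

A Gamma(α, β) prior (rate parametrization) on a Poisson rate with n observations summing to S gives posterior Gamma(α+S, β+n).
So α = 82 − 59 = 23 and β = 18 − 12 = 6.

Gamma(shape=23, rate=6)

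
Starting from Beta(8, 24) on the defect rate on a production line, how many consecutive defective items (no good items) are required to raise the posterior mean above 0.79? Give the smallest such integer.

k = 83

After k defective items and 0 good items the posterior is Beta(8+k, 24), with mean (8+k)/(8+24+k).
Set (8+k)/(32+k) > 0.79 and solve: k > (0.79·32 − 8)/(1 − 0.79) = 82.286.
The smallest integer exceeding 82.286 is 83, and checking k=83: (91)/(115) = 0.7913 > 0.79.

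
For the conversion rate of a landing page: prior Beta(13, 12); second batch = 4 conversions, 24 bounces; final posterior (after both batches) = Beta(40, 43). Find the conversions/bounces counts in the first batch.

23 conversions and 7 bounces

Because Beta–binomial updating is additive in the counts, the combined data contributed (α_post−α_prior, β_post−β_prior) successes and failures.
Total across both batches: 40−13=27 conversions, 43−12=31 bounces.
Subtract the second batch: 27−4=23 conversions and 31−24=7 bounces.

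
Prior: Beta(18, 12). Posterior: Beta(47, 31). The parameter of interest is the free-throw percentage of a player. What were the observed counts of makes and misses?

Under Beta–binomial conjugacy the posterior parameters are (a+s, b+f).
So s = 47 − 18 = 29 and f = 31 − 12 = 19.

29 makes and 19 misses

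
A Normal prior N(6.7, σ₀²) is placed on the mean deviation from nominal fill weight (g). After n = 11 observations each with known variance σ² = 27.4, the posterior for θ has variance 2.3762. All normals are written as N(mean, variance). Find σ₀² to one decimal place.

σ₀² = 51.6

Posterior precision equals prior precision plus data precision: 1/σ_n² = 1/σ₀² + n/σ².
So 1/σ₀² = 1/2.3762 − 11/27.4 = 0.420840 − 0.401460 = 0.019380.
Hence σ₀² = 1/0.019380 ≈ 51.6.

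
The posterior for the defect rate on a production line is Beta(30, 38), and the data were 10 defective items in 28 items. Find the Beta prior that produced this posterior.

Beta(20, 20)

Beta is conjugate to the binomial likelihood: posterior = Beta(α+s, β+f).
Subtract the data counts: 30−10=20, 38−18=20.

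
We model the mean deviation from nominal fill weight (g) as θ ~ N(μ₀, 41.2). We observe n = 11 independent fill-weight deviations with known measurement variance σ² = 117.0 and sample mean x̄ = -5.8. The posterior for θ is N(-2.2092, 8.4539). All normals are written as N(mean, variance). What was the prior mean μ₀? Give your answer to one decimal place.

With known observation variance, the Normal–Normal posterior has precision τ_n = τ₀ + n/σ² and mean μ_n = (τ₀μ₀ + (n/σ²)x̄)/τ_n.
Here τ₀ = 1/41.2 = 0.024272 and τ_data = 11/117.0 = 0.094017, so τ_n = 0.118289.
Rearranging for μ₀: μ₀ = (μ_n·τ_n − τ_data·x̄)/τ₀ = (-2.2092·0.118289 − 0.094017·-5.8) / 0.024272 = 0.283975/0.024272 ≈ 11.7.

μ₀ = 11.7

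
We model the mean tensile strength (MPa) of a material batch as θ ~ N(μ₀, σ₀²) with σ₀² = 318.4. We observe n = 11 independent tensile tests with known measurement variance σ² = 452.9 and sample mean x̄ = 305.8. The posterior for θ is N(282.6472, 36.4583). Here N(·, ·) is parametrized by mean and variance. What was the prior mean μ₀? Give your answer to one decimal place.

μ₀ = 103.6

With known observation variance, the Normal–Normal posterior has precision τ_n = τ₀ + n/σ² and mean μ_n = (τ₀μ₀ + (n/σ²)x̄)/τ_n.
Here τ₀ = 1/318.4 = 0.003141 and τ_data = 11/452.9 = 0.024288, so τ_n = 0.027429.
Rearranging for μ₀: μ₀ = (μ_n·τ_n − τ_data·x̄)/τ₀ = (282.6472·0.027429 − 0.024288·305.8) / 0.003141 = 0.325460/0.003141 ≈ 103.6.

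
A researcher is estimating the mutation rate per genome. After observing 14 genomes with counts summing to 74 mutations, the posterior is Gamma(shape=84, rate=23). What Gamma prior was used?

A Gamma(α, β) prior (rate parametrization) on a Poisson rate with n observations summing to S gives posterior Gamma(α+S, β+n).
So α = 84 − 74 = 10 and β = 23 − 14 = 9.

Gamma(shape=10, rate=9)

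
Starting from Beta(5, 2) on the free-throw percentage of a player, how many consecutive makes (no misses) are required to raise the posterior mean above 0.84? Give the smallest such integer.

After k makes and 0 misses the posterior is Beta(5+k, 2), with mean (5+k)/(5+2+k).
Set (5+k)/(7+k) > 0.84 and solve: k > (0.84·7 − 5)/(1 − 0.84) = 5.500.
The smallest integer exceeding 5.500 is 6.

k = 6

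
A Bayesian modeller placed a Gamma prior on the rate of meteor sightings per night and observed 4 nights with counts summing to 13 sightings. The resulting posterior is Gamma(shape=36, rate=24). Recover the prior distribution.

A Gamma(α, β) prior (rate parametrization) on a Poisson rate with n observations summing to S gives posterior Gamma(α+S, β+n).
So α = 36 − 13 = 23 and β = 24 − 4 = 20.

Gamma(shape=23, rate=20)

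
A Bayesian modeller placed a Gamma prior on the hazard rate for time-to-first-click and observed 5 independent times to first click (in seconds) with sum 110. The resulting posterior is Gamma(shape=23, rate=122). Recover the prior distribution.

Gamma(shape=18, rate=12)

Gamma–exponential conjugacy: posterior shape = α + n, posterior rate = β + Σtᵢ.
So α = 23 − 5 = 18 and β = 122 − 110 = 12.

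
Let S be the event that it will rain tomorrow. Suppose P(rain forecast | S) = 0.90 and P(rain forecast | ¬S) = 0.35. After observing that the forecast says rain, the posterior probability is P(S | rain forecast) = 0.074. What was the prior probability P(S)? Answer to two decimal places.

P(S) = 0.03

Bayes' rule in odds form gives O(S|E) = O(S)·[P(E|S)/P(E|¬S)], hence O(S) = O(S|E)/LR.
Posterior odds = 0.074/(1−0.074) = 0.0799. LR = 0.90/0.35 = 2.5714.
Prior odds = 0.0799/2.5714 = 0.0311, so P(S) = 0.0311/(1+0.0311) ≈ 0.03.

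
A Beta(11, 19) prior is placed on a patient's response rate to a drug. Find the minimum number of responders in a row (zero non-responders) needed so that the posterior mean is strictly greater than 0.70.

After k responders and 0 non-responders the posterior is Beta(11+k, 19), with mean (11+k)/(11+19+k).
Set (11+k)/(30+k) > 0.70 and solve: k > (0.70·30 − 11)/(1 − 0.70) = 33.333.
The smallest integer exceeding 33.333 is 34, and checking k=34: (45)/(64) = 0.7031 > 0.70.

k = 34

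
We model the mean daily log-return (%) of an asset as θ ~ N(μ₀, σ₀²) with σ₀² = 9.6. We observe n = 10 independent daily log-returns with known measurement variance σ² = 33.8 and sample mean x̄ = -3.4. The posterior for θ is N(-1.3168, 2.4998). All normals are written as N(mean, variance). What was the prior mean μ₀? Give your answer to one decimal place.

The posterior mean is a precision-weighted average: μ_n = (τ₀μ₀ + τ_data·x̄)/(τ₀+τ_data), with τ₀=1/σ₀² and τ_data=n/σ².
Here τ₀ = 1/9.6 = 0.104167 and τ_data = 10/33.8 = 0.295858, so τ_n = 0.400025.
Rearranging for μ₀: μ₀ = (μ_n·τ_n − τ_data·x̄)/τ₀ = (-1.3168·0.400025 − 0.295858·-3.4) / 0.104167 = 0.479164/0.104167 ≈ 4.6.

μ₀ = 4.6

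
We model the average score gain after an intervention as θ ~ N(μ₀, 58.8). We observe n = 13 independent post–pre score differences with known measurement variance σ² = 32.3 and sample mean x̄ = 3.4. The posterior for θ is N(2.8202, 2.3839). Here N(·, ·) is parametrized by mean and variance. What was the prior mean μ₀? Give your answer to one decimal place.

With known observation variance, the Normal–Normal posterior has precision τ_n = τ₀ + n/σ² and mean μ_n = (τ₀μ₀ + (n/σ²)x̄)/τ_n.
Here τ₀ = 1/58.8 = 0.017007 and τ_data = 13/32.3 = 0.402477, so τ_n = 0.419484.
Rearranging for μ₀: μ₀ = (μ_n·τ_n − τ_data·x̄)/τ₀ = (2.8202·0.419484 − 0.402477·3.4) / 0.017007 = -0.185393/0.017007 ≈ -10.9.

μ₀ = -10.9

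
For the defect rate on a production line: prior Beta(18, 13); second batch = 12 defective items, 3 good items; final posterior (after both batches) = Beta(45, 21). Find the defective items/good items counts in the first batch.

15 defective items and 5 good items

Because Beta–binomial updating is additive in the counts, the combined data contributed (α_post−α_prior, β_post−β_prior) successes and failures.
Total across both batches: 45−18=27 defective items, 21−13=8 good items.
Subtract the second batch: 27−12=15 defective items and 8−3=5 good items.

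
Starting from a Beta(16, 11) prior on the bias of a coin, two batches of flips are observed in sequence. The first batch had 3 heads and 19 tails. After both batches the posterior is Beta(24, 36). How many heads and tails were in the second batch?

Sequential conjugate updates are equivalent to a single update on the pooled data, so total successes = posterior α − prior α and total failures = posterior β − prior β.
Total across both batches: 24−16=8 heads, 36−11=25 tails.
Subtract the first batch: 8−3=5 heads and 25−19=6 tails.

5 heads and 6 tails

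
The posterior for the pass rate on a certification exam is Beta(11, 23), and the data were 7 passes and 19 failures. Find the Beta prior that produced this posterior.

Under Beta–binomial conjugacy the posterior parameters are (α+s, β+f).
Subtract the data counts: 11−7=4, 23−19=4.

Beta(4, 4)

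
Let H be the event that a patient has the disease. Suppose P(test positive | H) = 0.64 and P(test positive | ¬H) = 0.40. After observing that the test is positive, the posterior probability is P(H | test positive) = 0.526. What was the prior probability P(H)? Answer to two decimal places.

P(H) = 0.41

Bayes' rule in odds form gives O(H|E) = O(H)·[P(E|H)/P(E|¬H)], hence O(H) = O(H|E)/LR.
Posterior odds = 0.526/(1−0.526) = 1.1097. LR = 0.64/0.40 = 1.6000.
Prior odds = 1.1097/1.6000 = 0.6936, so P(H) = 0.6936/(1+0.6936) ≈ 0.41.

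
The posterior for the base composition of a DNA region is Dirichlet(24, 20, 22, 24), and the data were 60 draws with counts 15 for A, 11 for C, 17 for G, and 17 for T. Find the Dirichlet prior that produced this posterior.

For a Dirichlet(α) prior with multinomial counts c, the posterior is Dirichlet(α + c) componentwise.
Subtract each count from the matching posterior parameter: 24−15=9, 20−11=9, 22−17=5, 24−17=7.

Dirichlet(9, 9, 5, 7)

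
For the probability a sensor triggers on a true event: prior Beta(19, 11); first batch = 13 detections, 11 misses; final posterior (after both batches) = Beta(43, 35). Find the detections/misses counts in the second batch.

Because Beta–binomial updating is additive in the counts, the combined data contributed (α_post−α_prior, β_post−β_prior) successes and failures.
Total across both batches: 43−19=24 detections, 35−11=24 misses.
Subtract the first batch: 24−13=11 detections and 24−11=13 misses.

11 detections and 13 misses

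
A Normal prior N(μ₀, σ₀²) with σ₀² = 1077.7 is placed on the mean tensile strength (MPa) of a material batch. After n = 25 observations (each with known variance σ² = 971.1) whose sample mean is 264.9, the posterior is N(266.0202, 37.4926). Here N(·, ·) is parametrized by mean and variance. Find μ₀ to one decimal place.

μ₀ = 297.1

The posterior mean is a precision-weighted average: μ_n = (τ₀μ₀ + τ_data·x̄)/(τ₀+τ_data), with τ₀=1/σ₀² and τ_data=n/σ².
Here τ₀ = 1/1077.7 = 0.000928 and τ_data = 25/971.1 = 0.025744, so τ_n = 0.026672.
Rearranging for μ₀: μ₀ = (μ_n·τ_n − τ_data·x̄)/τ₀ = (266.0202·0.026672 − 0.025744·264.9) / 0.000928 = 0.275705/0.000928 ≈ 297.1.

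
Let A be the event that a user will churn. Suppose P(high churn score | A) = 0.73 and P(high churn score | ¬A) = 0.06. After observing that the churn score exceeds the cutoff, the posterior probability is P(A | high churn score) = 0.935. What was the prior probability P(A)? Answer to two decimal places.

In odds form, posterior odds = prior odds × likelihood ratio, so prior odds = posterior odds ÷ LR.
Posterior odds = 0.935/(1−0.935) = 14.3846. LR = 0.73/0.06 = 12.1667.
Prior odds = 14.3846/12.1667 = 1.1823, so P(A) = 1.1823/(1+1.1823) ≈ 0.54.

P(A) = 0.54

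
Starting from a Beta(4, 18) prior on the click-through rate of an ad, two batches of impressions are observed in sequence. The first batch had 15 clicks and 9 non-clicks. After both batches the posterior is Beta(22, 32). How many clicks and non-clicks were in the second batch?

Because Beta–binomial updating is additive in the counts, the combined data contributed (α_post−α_prior, β_post−β_prior) successes and failures.
Total across both batches: 22−4=18 clicks, 32−18=14 non-clicks.
Subtract the first batch: 18−15=3 clicks and 14−9=5 non-clicks.

3 clicks and 5 non-clicks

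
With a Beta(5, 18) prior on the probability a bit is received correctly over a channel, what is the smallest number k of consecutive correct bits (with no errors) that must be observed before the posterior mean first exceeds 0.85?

k = 98

After k correct bits and 0 errors the posterior is Beta(5+k, 18), with mean (5+k)/(5+18+k).
Set (5+k)/(23+k) > 0.85 and solve: k > (0.85·23 − 5)/(1 − 0.85) = 97.000.
The smallest integer exceeding 97.000 is 98.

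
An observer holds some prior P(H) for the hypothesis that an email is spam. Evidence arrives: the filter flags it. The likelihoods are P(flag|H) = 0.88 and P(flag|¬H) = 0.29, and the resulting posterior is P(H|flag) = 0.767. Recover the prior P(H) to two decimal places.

In odds form, posterior odds = prior odds × likelihood ratio, so prior odds = posterior odds ÷ LR.
Posterior odds = 0.767/(1−0.767) = 3.2918. LR = 0.88/0.29 = 3.0345.
Prior odds = 3.2918/3.0345 = 1.0848, so P(H) = 1.0848/(1+1.0848) ≈ 0.52.

P(H) = 0.52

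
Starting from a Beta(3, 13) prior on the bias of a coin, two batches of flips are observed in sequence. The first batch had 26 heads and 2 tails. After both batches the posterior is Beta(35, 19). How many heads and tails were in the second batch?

Because Beta–binomial updating is additive in the counts, the combined data contributed (α_post−α_prior, β_post−β_prior) successes and failures.
Total across both batches: 35−3=32 heads, 19−13=6 tails.
Subtract the first batch: 32−26=6 heads and 6−2=4 tails.

6 heads and 4 tails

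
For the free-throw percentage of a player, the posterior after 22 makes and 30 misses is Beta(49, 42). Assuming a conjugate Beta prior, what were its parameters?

Under Beta–binomial conjugacy the posterior parameters are (α+s, β+f).
Subtract the data counts: 49−22=27, 42−30=12.

Beta(27, 12)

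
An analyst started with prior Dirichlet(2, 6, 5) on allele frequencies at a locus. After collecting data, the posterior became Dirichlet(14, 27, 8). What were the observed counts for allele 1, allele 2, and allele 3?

For a Dirichlet(α) prior with multinomial counts c, the posterior is Dirichlet(α + c) componentwise.
Counts are posterior − prior componentwise: 14−2=12, 27−6=21, 8−5=3.

counts (12, 21, 3)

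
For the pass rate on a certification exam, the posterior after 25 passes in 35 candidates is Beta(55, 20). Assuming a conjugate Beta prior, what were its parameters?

Under Beta–binomial conjugacy the posterior parameters are (α+s, β+f).
Subtract the data counts: 55−25=30, 20−10=10.

Beta(30, 10)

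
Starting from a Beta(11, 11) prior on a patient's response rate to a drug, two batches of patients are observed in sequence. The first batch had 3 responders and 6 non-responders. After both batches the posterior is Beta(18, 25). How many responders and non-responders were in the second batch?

Sequential conjugate updates are equivalent to a single update on the pooled data, so total successes = posterior α − prior α and total failures = posterior β − prior β.
Total across both batches: 18−11=7 responders, 25−11=14 non-responders.
Subtract the first batch: 7−3=4 responders and 14−6=8 non-responders.

4 responders and 8 non-responders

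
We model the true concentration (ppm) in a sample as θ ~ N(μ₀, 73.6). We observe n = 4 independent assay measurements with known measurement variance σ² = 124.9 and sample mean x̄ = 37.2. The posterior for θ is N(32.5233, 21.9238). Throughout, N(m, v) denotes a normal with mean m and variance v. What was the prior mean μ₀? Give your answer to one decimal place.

μ₀ = 21.5

The posterior mean is a precision-weighted average: μ_n = (τ₀μ₀ + τ_data·x̄)/(τ₀+τ_data), with τ₀=1/σ₀² and τ_data=n/σ².
Here τ₀ = 1/73.6 = 0.013587 and τ_data = 4/124.9 = 0.032026, so τ_n = 0.045613.
Rearranging for μ₀: μ₀ = (μ_n·τ_n − τ_data·x̄)/τ₀ = (32.5233·0.045613 − 0.032026·37.2) / 0.013587 = 0.292118/0.013587 ≈ 21.5.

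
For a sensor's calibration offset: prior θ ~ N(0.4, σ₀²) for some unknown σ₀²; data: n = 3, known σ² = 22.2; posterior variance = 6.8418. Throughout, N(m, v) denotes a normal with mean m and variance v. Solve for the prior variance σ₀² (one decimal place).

σ₀² = 90.7

For the Normal–Normal model with known σ², precisions add: τ_n = τ₀ + n/σ².
So 1/σ₀² = 1/6.8418 − 3/22.2 = 0.146160 − 0.135135 = 0.011025.
Hence σ₀² = 1/0.011025 ≈ 90.7.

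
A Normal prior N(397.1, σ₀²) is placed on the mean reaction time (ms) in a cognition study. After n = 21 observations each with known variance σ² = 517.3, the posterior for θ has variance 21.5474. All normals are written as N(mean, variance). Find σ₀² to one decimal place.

σ₀² = 172.0

Posterior precision equals prior precision plus data precision: 1/σ_n² = 1/σ₀² + n/σ².
So 1/σ₀² = 1/21.5474 − 21/517.3 = 0.046409 − 0.040595 = 0.005814.
Hence σ₀² = 1/0.005814 ≈ 172.0.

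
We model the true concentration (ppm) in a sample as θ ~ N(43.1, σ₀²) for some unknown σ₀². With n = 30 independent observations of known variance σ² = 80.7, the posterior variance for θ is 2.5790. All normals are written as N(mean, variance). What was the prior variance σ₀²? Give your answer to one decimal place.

σ₀² = 62.5

Posterior precision equals prior precision plus data precision: 1/σ_n² = 1/σ₀² + n/σ².
So 1/σ₀² = 1/2.5790 − 30/80.7 = 0.387747 − 0.371747 = 0.016000.
Hence σ₀² = 1/0.016000 ≈ 62.5.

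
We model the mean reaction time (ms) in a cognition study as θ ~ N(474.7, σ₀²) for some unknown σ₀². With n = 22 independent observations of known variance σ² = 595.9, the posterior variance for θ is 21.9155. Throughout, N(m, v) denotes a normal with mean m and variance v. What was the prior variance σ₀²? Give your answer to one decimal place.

σ₀² = 114.8

Posterior precision equals prior precision plus data precision: 1/σ_n² = 1/σ₀² + n/σ².
So 1/σ₀² = 1/21.9155 − 22/595.9 = 0.045630 − 0.036919 = 0.008711.
Hence σ₀² = 1/0.008711 ≈ 114.8.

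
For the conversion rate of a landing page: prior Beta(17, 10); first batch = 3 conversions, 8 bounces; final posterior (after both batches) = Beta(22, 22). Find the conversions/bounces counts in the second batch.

2 conversions and 4 bounces

Sequential conjugate updates are equivalent to a single update on the pooled data, so total successes = posterior α − prior α and total failures = posterior β − prior β.
Total across both batches: 22−17=5 conversions, 22−10=12 bounces.
Subtract the first batch: 5−3=2 conversions and 12−8=4 bounces.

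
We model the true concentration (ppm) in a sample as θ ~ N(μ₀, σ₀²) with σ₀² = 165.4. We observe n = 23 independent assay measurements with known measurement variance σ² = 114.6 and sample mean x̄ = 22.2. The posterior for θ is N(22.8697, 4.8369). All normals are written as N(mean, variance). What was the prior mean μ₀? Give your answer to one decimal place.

μ₀ = 45.1

With known observation variance, the Normal–Normal posterior has precision τ_n = τ₀ + n/σ² and mean μ_n = (τ₀μ₀ + (n/σ²)x̄)/τ_n.
Here τ₀ = 1/165.4 = 0.006046 and τ_data = 23/114.6 = 0.200698, so τ_n = 0.206744.
Rearranging for μ₀: μ₀ = (μ_n·τ_n − τ_data·x̄)/τ₀ = (22.8697·0.206744 − 0.200698·22.2) / 0.006046 = 0.272678/0.006046 ≈ 45.1.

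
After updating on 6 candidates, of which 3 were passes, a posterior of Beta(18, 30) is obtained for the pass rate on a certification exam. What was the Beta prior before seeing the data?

A Beta(α, β) prior with s successes and f failures in binomial data gives a Beta(α+s, β+f) posterior.
Subtract the data counts: 18−3=15, 30−3=27.

Beta(15, 27)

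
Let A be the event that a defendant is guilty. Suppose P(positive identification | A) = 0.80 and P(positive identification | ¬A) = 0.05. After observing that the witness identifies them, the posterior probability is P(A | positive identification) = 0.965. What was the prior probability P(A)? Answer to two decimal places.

In odds form, posterior odds = prior odds × likelihood ratio, so prior odds = posterior odds ÷ LR.
Posterior odds = 0.965/(1−0.965) = 27.5714. LR = 0.80/0.05 = 16.0000.
Prior odds = 27.5714/16.0000 = 1.7232, so P(A) = 1.7232/(1+1.7232) ≈ 0.63.

P(A) = 0.63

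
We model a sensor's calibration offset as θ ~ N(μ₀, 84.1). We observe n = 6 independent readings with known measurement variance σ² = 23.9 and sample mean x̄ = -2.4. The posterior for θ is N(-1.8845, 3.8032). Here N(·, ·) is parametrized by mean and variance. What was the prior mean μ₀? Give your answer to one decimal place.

μ₀ = 9.0

With known observation variance, the Normal–Normal posterior has precision τ_n = τ₀ + n/σ² and mean μ_n = (τ₀μ₀ + (n/σ²)x̄)/τ_n.
Here τ₀ = 1/84.1 = 0.011891 and τ_data = 6/23.9 = 0.251046, so τ_n = 0.262937.
Rearranging for μ₀: μ₀ = (μ_n·τ_n − τ_data·x̄)/τ₀ = (-1.8845·0.262937 − 0.251046·-2.4) / 0.011891 = 0.107006/0.011891 ≈ 9.0.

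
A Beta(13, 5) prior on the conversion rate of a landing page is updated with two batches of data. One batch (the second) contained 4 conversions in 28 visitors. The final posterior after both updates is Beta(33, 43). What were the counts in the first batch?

Because Beta–binomial updating is additive in the counts, the combined data contributed (α_post−α_prior, β_post−β_prior) successes and failures.
Total across both batches: 33−13=20 conversions, 43−5=38 bounces.
Subtract the second batch: 20−4=16 conversions and 38−24=14 bounces.

16 conversions and 14 bounces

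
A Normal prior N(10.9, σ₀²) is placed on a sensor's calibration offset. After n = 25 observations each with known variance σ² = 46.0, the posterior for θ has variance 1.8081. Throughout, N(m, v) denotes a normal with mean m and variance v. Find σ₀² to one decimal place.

σ₀² = 104.3

For the Normal–Normal model with known σ², precisions add: τ_n = τ₀ + n/σ².
So 1/σ₀² = 1/1.8081 − 25/46.0 = 0.553067 − 0.543478 = 0.009589.
Hence σ₀² = 1/0.009589 ≈ 104.3.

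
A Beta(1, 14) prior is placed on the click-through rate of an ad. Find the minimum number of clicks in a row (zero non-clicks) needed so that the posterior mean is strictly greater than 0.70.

k = 32

After k clicks and 0 non-clicks the posterior is Beta(1+k, 14), with mean (1+k)/(1+14+k).
Set (1+k)/(15+k) > 0.70 and solve: k > (0.70·15 − 1)/(1 − 0.70) = 31.667.
The smallest integer exceeding 31.667 is 32.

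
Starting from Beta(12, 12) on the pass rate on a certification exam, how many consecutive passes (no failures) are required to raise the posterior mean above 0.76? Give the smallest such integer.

After k passes and 0 failures the posterior is Beta(12+k, 12), with mean (12+k)/(12+12+k).
Set (12+k)/(24+k) > 0.76 and solve: k > (0.76·24 − 12)/(1 − 0.76) = 26.000.
The smallest integer exceeding 26.000 is 27, and checking k=27: (39)/(51) = 0.7647 > 0.76.

k = 27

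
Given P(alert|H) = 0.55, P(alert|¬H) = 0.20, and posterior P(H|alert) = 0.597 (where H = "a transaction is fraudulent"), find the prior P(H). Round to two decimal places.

Bayes' rule in odds form gives O(H|E) = O(H)·[P(E|H)/P(E|¬H)], hence O(H) = O(H|E)/LR.
Posterior odds = 0.597/(1−0.597) = 1.4814. LR = 0.55/0.20 = 2.7500.
Prior odds = 1.4814/2.7500 = 0.5387, so P(H) = 0.5387/(1+0.5387) ≈ 0.35.

P(H) = 0.35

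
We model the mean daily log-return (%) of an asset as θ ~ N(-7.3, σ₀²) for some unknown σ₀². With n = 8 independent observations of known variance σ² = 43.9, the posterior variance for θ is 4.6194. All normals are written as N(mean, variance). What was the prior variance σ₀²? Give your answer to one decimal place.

σ₀² = 29.2

For the Normal–Normal model with known σ², precisions add: τ_n = τ₀ + n/σ².
So 1/σ₀² = 1/4.6194 − 8/43.9 = 0.216478 − 0.182232 = 0.034246.
Hence σ₀² = 1/0.034246 ≈ 29.2.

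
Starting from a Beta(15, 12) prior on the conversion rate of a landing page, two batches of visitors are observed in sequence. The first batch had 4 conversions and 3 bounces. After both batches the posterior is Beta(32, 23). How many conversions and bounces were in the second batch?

Because Beta–binomial updating is additive in the counts, the combined data contributed (α_post−α_prior, β_post−β_prior) successes and failures.
Total across both batches: 32−15=17 conversions, 23−12=11 bounces.
Subtract the first batch: 17−4=13 conversions and 11−3=8 bounces.

13 conversions and 8 bounces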